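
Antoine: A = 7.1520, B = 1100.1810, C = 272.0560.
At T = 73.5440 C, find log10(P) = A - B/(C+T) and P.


C+T = 345.6000
B/(C+T) = 3.1834
log10(P) = 7.1520 - 3.1834 = 3.9686
P = 10^3.9686 = 9302.6333 mmHg

9302.6333 mmHg


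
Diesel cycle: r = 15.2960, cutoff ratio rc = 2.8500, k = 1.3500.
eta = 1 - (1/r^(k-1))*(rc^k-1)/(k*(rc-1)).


r^(k-1) = 2.5978
rc^k = 4.1119
eta = 0.5204 = 52.0360%

52.0360%


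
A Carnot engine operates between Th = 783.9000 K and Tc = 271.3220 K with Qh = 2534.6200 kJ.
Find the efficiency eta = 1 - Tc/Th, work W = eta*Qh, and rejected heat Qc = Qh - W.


eta = 1 - 271.3220/783.9000 = 0.6539
W = 0.6539 * 2534.6200 = 1657.3421 kJ
Qc = 2534.6200 - 1657.3421 = 877.2779 kJ

eta = 65.3882%, W = 1657.3421 kJ, Qc = 877.2779 kJ


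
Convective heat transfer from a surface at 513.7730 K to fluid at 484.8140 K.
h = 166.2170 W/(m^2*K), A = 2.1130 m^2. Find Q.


dT = 28.9590 K
Q = 166.2170 * 2.1130 * 28.9590 = 10170.8792 W

10170.8792 W


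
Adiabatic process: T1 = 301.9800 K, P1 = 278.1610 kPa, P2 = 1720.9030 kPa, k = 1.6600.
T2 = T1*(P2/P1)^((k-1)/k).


(k-1)/k = 0.3976
(P2/P1)^exp = 2.0638
T2 = 301.9800 * 2.0638 = 623.2397 K

623.2397 K


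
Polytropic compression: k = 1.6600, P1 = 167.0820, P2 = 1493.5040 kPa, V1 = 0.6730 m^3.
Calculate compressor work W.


(k-1)/k = 0.3976
(P2/P1)^exp = 2.3890
W = 2.5152 * 167.0820 * 0.6730 * (2.3890 - 1) = 392.8395 kJ

392.8395 kJ


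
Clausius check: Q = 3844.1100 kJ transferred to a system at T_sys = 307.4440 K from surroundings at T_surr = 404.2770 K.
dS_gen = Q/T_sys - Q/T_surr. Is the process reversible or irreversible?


dS_sys = 3844.1100/307.4440 = 12.5034 kJ/K
dS_surr = -3844.1100/404.2770 = -9.5086 kJ/K
dS_gen = 12.5034 - 9.5086 = 2.9948 kJ/K (irreversible)

dS_gen = 2.9948 kJ/K, irreversible


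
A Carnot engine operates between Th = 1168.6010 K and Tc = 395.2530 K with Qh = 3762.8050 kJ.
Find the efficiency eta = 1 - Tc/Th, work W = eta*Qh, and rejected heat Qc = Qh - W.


eta = 1 - 395.2530/1168.6010 = 0.6618
W = 0.6618 * 3762.8050 = 2490.1209 kJ
Qc = 3762.8050 - 2490.1209 = 1272.6841 kJ

eta = 66.1772%, W = 2490.1209 kJ, Qc = 1272.6841 kJ


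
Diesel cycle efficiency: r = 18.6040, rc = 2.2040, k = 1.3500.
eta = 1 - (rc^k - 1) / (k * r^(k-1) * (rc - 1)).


r^(k-1) = 2.7820
rc^k = 2.9063
eta = 0.5784 = 57.8438%

57.8438%


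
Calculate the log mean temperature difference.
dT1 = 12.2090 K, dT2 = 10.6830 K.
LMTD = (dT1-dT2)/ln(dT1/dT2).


dT1/dT2 = 1.1428
ln(dT1/dT2) = 0.1335
LMTD = 1.5260 / 0.1335 = 11.4290 K

11.4290 K


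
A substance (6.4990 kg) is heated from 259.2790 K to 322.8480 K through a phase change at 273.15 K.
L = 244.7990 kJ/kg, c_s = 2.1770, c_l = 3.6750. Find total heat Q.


Q1 (sensible, solid) = 6.4990 * 2.1770 * 13.8710 = 196.2514 kJ
Q2 (latent) = 6.4990 * 244.7990 = 1590.9487 kJ
Q3 (sensible, liquid) = 6.4990 * 3.6750 * 49.6980 = 1186.9783 kJ
Q_total = 2974.1784 kJ

2974.1784 kJ


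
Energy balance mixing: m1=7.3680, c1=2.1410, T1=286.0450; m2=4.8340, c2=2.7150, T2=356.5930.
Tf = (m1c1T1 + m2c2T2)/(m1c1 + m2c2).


num = 9192.3649
den = 28.8992
Tf = 318.0837 K

318.0837 K


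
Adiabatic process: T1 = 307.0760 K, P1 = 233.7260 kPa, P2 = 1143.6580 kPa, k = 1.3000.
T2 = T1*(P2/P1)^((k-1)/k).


(k-1)/k = 0.2308
(P2/P1)^exp = 1.4426
T2 = 307.0760 * 1.4426 = 442.9777 K

442.9777 K


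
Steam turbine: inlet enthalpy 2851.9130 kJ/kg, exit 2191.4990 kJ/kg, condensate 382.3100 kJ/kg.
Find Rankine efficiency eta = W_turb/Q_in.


W = 660.4140 kJ/kg
Q_in = 2469.6030 kJ/kg
eta = 0.2674 = 26.7417%

eta = 26.7417%


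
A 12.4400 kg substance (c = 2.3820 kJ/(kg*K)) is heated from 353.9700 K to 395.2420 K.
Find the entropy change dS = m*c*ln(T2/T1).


T2/T1 = 1.1166
ln(T2/T1) = 0.1103
dS = 12.4400 * 2.3820 * 0.1103 = 3.2680 kJ/K

3.2680 kJ/K


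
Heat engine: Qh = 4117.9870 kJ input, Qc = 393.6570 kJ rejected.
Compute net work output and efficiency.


W = 4117.9870 - 393.6570 = 3724.3300 kJ
eta = 3724.3300 / 4117.9870 = 0.9044 = 90.4405%

W = 3724.3300 kJ, eta = 90.4405%


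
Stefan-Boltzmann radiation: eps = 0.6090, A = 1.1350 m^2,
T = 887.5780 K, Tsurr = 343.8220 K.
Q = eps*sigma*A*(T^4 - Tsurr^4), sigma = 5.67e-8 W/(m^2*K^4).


T^4 = 6.2062e+11
Tsurr^4 = 1.3974e+10
Q = 0.6090 * 5.67e-8 * 1.1350 * 6.0665e+11 = 23775.6056 W

23775.6056 W


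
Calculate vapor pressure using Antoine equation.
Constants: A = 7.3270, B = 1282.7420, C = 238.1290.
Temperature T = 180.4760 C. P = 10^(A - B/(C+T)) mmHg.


C+T = 418.6050
B/(C+T) = 3.0643
log10(P) = 7.3270 - 3.0643 = 4.2627
P = 10^4.2627 = 18309.4139 mmHg

18309.4139 mmHg


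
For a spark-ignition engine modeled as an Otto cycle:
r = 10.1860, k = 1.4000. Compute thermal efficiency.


r^(k-1) = 2.5305
eta = 1 - 1/2.5305 = 0.6048 = 60.4817%

60.4817%


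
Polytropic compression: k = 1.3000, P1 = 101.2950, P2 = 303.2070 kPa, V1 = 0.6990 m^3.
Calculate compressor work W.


(k-1)/k = 0.2308
(P2/P1)^exp = 1.2879
W = 4.3333 * 101.2950 * 0.6990 * (1.2879 - 1) = 88.3332 kJ

88.3332 kJ


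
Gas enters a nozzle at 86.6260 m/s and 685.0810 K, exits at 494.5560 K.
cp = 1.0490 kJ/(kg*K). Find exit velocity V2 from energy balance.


dT = 190.5250 K
2*cp*1000*dT = 399721.4500
V1^2 = 7504.0639
V2 = sqrt(407225.5139) = 638.1422 m/s

638.1422 m/s


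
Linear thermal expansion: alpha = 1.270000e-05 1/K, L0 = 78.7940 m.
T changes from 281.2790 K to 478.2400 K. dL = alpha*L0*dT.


dT = 196.9610 K
dL = 1.270000e-05 * 78.7940 * 196.9610 = 0.197096 m
L_final = 78.991096 m

dL = 0.197096 m


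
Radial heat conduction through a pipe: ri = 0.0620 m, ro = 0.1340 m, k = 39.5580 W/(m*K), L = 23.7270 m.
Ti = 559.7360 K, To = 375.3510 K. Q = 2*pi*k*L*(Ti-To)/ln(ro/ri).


dT = 184.3850 K
ln(ro/ri) = 0.7707
Q = 2*pi*39.5580*23.7270*184.3850 / 0.7707 = 1410893.4006 W

1410893.4006 W


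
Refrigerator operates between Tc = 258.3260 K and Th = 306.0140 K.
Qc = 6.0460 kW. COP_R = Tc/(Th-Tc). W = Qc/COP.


COP = 258.3260 / 47.6880 = 5.4170
W = 6.0460 / 5.4170 = 1.1161 kW

COP = 5.4170, W = 1.1161 kW


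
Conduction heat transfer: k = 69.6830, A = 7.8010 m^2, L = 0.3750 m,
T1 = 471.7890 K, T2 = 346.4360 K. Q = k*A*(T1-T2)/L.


dT = 125.3530 K
Q = 69.6830 * 7.8010 * 125.3530 / 0.3750 = 181710.7337 W

181710.7337 W


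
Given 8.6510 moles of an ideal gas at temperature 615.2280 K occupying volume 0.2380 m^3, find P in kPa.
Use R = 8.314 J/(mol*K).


P = nRT/V = 8.6510 * 8.314 * 615.2280 / 0.2380
= 44249.9134 / 0.2380 = 185924.0058 Pa = 185.9240 kPa

185.9240 kPa


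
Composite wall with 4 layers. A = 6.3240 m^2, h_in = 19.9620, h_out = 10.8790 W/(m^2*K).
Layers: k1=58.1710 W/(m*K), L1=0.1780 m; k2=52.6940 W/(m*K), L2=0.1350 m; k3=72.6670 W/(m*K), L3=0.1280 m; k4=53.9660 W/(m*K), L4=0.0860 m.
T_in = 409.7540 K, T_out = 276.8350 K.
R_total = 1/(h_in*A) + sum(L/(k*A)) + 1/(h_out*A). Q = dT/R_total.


R_conv_in = 1/(19.9620*6.3240) = 0.0079
R_1 = 0.1780/(58.1710*6.3240) = 0.0005
R_2 = 0.1350/(52.6940*6.3240) = 0.0004
R_3 = 0.1280/(72.6670*6.3240) = 0.0003
R_4 = 0.0860/(53.9660*6.3240) = 0.0003
R_conv_out = 1/(10.8790*6.3240) = 0.0145
R_total = 0.0239 K/W
Q = 132.9190 / 0.0239 = 5567.0352 W

R_total = 0.0239 K/W, Q = 5567.0352 W


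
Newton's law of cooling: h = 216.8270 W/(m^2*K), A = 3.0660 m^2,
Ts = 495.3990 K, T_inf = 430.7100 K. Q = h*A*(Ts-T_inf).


dT = 64.6890 K
Q = 216.8270 * 3.0660 * 64.6890 = 43004.7026 W

43004.7026 W


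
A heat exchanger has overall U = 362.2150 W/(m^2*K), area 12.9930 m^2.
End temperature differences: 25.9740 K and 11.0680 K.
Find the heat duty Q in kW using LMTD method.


LMTD = 17.4740 K
Q = 362.2150 * 12.9930 * 17.4740 = 82237.2579 W = 82.2373 kW

82.2373 kW


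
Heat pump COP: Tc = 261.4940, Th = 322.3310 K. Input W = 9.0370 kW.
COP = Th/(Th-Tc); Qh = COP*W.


COP = 322.3310 / 60.8370 = 5.2983
Qh = 5.2983 * 9.0370 = 47.8805 kW

COP = 5.2983, Qh = 47.8805 kW


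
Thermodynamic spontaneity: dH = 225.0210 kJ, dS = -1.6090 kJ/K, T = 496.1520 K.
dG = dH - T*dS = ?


T*dS = 496.1520 * -1.6090 = -798.3086 kJ
dG = 225.0210 + 798.3086 = 1023.3296 kJ (non-spontaneous)

dG = 1023.3296 kJ, non-spontaneous


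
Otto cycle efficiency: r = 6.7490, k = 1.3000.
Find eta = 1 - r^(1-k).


r^(k-1) = 1.7733
eta = 1 - 1/1.7733 = 0.4361 = 43.6066%

43.6066%


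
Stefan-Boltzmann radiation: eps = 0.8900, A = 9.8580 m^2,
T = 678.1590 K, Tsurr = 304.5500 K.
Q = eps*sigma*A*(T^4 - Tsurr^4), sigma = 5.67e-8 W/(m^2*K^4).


T^4 = 2.1151e+11
Tsurr^4 = 8.6027e+09
Q = 0.8900 * 5.67e-8 * 9.8580 * 2.0290e+11 = 100937.9726 W

100937.9726 W


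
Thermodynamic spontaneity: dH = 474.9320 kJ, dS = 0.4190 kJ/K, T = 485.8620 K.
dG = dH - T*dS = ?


T*dS = 485.8620 * 0.4190 = 203.5762 kJ
dG = 474.9320 - 203.5762 = 271.3558 kJ (non-spontaneous)

dG = 271.3558 kJ, non-spontaneous


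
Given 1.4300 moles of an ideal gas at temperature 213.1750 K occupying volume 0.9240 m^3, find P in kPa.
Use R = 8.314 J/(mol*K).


P = nRT/V = 1.4300 * 8.314 * 213.1750 / 0.9240
= 2534.4418 / 0.9240 = 2742.9024 Pa = 2.7429 kPa

2.7429 kPa


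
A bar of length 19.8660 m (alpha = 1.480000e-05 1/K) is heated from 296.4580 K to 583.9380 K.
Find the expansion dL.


dT = 287.4800 K
dL = 1.480000e-05 * 19.8660 * 287.4800 = 0.084524 m
L_final = 19.950524 m

dL = 0.084524 m


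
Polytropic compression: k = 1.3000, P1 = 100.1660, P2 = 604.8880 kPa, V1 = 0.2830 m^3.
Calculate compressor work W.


(k-1)/k = 0.2308
(P2/P1)^exp = 1.5143
W = 4.3333 * 100.1660 * 0.2830 * (1.5143 - 1) = 63.1786 kJ

63.1786 kJ


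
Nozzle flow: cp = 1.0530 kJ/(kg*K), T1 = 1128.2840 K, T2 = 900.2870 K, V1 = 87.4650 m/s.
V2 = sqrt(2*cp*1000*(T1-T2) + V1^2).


dT = 227.9970 K
2*cp*1000*dT = 480161.6820
V1^2 = 7650.1262
V2 = sqrt(487811.8082) = 698.4353 m/s

698.4353 m/s


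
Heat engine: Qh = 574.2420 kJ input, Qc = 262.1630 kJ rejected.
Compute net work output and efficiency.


W = 574.2420 - 262.1630 = 312.0790 kJ
eta = 312.0790 / 574.2420 = 0.5435 = 54.3463%

W = 312.0790 kJ, eta = 54.3463%


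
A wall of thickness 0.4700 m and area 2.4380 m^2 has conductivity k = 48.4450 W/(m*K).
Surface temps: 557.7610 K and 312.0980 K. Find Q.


dT = 245.6630 K
Q = 48.4450 * 2.4380 * 245.6630 / 0.4700 = 61734.0195 W

61734.0195 W


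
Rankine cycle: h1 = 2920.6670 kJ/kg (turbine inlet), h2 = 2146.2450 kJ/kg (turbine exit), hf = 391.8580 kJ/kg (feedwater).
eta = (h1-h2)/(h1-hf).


W = 774.4220 kJ/kg
Q_in = 2528.8090 kJ/kg
eta = 0.3062 = 30.6240%

eta = 30.6240%


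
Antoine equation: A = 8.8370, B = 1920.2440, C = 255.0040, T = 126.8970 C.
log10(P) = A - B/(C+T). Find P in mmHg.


C+T = 381.9010
B/(C+T) = 5.0281
log10(P) = 8.8370 - 5.0281 = 3.8089
P = 10^3.8089 = 6439.9152 mmHg

6439.9152 mmHg


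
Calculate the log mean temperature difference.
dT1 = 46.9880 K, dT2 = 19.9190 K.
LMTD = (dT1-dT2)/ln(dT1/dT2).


dT1/dT2 = 2.3590
ln(dT1/dT2) = 0.8582
LMTD = 27.0690 / 0.8582 = 31.5409 K

31.5409 K


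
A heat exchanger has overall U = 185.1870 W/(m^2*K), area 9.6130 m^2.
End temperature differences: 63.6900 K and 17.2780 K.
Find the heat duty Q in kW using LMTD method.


LMTD = 35.5758 K
Q = 185.1870 * 9.6130 * 35.5758 = 63332.1885 W = 63.3322 kW

63.3322 kW


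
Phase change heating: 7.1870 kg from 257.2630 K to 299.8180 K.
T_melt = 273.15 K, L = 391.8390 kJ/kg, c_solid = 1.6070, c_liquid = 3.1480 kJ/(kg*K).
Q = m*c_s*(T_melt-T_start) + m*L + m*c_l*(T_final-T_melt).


Q1 (sensible, solid) = 7.1870 * 1.6070 * 15.8870 = 183.4870 kJ
Q2 (latent) = 7.1870 * 391.8390 = 2816.1469 kJ
Q3 (sensible, liquid) = 7.1870 * 3.1480 * 26.6680 = 603.3549 kJ
Q_total = 3602.9888 kJ

3602.9888 kJ


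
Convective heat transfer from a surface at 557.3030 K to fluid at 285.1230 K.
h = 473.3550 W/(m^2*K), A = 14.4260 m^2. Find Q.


dT = 272.1800 K
Q = 473.3550 * 14.4260 * 272.1800 = 1858613.5820 W

1858613.5820 W


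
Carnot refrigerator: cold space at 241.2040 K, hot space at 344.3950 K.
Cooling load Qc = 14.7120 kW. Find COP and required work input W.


COP = 241.2040 / 103.1910 = 2.3375
W = 14.7120 / 2.3375 = 6.2940 kW

COP = 2.3375, W = 6.2940 kW


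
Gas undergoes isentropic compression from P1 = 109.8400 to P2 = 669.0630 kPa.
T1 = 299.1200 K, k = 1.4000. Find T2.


(k-1)/k = 0.2857
(P2/P1)^exp = 1.6757
T2 = 299.1200 * 1.6757 = 501.2418 K

501.2418 K


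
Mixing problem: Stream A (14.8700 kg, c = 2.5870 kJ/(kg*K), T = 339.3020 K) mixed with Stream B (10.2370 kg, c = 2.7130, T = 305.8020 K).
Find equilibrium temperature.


num = 21545.5366
den = 66.2417
Tf = 325.2565 K

325.2565 K


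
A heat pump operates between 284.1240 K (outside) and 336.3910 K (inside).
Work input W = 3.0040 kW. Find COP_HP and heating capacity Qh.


COP = 336.3910 / 52.2670 = 6.4360
Qh = 6.4360 * 3.0040 = 19.3338 kW

COP = 6.4360, Qh = 19.3338 kW


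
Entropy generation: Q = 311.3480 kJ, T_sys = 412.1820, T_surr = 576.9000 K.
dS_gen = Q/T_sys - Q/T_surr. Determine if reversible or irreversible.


dS_sys = 311.3480/412.1820 = 0.7554 kJ/K
dS_surr = -311.3480/576.9000 = -0.5397 kJ/K
dS_gen = 0.7554 - 0.5397 = 0.2157 kJ/K (irreversible)

dS_gen = 0.2157 kJ/K, irreversible


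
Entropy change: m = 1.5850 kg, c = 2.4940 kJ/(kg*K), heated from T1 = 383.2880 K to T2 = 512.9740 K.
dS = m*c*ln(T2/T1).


T2/T1 = 1.3384
ln(T2/T1) = 0.2914
dS = 1.5850 * 2.4940 * 0.2914 = 1.1521 kJ/K

1.1521 kJ/K


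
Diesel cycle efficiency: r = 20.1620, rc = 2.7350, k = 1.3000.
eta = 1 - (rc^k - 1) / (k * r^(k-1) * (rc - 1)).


r^(k-1) = 2.4624
rc^k = 3.6987
eta = 0.5141 = 51.4102%

51.4102%


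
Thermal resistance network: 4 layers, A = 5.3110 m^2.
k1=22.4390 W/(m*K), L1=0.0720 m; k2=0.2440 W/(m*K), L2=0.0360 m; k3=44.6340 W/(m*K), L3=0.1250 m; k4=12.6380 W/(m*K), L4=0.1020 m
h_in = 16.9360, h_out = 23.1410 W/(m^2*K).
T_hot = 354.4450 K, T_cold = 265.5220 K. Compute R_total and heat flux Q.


R_conv_in = 1/(16.9360*5.3110) = 0.0111
R_1 = 0.0720/(22.4390*5.3110) = 0.0006
R_2 = 0.0360/(0.2440*5.3110) = 0.0278
R_3 = 0.1250/(44.6340*5.3110) = 0.0005
R_4 = 0.1020/(12.6380*5.3110) = 0.0015
R_conv_out = 1/(23.1410*5.3110) = 0.0081
R_total = 0.0497 K/W
Q = 88.9230 / 0.0497 = 1789.7132 W

R_total = 0.0497 K/W, Q = 1789.7132 W


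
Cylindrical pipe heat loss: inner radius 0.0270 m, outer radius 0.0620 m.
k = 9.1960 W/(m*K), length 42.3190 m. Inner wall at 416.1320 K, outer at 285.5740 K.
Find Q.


dT = 130.5580 K
ln(ro/ri) = 0.8313
Q = 2*pi*9.1960*42.3190*130.5580 / 0.8313 = 384026.5333 W

384026.5333 W


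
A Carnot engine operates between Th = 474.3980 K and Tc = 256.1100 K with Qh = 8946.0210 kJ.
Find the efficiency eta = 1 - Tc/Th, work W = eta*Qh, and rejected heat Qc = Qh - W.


eta = 1 - 256.1100/474.3980 = 0.4601
W = 0.4601 * 8946.0210 = 4116.3939 kJ
Qc = 8946.0210 - 4116.3939 = 4829.6271 kJ

eta = 46.0137%, W = 4116.3939 kJ, Qc = 4829.6271 kJ


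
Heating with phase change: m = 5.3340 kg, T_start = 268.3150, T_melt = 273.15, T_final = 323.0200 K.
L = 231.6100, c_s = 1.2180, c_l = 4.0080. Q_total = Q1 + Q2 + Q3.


Q1 (sensible, solid) = 5.3340 * 1.2180 * 4.8350 = 31.4121 kJ
Q2 (latent) = 5.3340 * 231.6100 = 1235.4077 kJ
Q3 (sensible, liquid) = 5.3340 * 4.0080 * 49.8700 = 1066.1544 kJ
Q_total = 2332.9742 kJ

2332.9742 kJ


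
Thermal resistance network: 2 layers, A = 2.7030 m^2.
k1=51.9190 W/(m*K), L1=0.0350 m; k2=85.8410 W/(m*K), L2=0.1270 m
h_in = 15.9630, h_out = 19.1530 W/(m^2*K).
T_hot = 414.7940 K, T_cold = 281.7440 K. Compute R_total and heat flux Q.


R_conv_in = 1/(15.9630*2.7030) = 0.0232
R_1 = 0.0350/(51.9190*2.7030) = 0.0002
R_2 = 0.1270/(85.8410*2.7030) = 0.0005
R_conv_out = 1/(19.1530*2.7030) = 0.0193
R_total = 0.0433 K/W
Q = 133.0500 / 0.0433 = 3073.5436 W

R_total = 0.0433 K/W, Q = 3073.5436 W


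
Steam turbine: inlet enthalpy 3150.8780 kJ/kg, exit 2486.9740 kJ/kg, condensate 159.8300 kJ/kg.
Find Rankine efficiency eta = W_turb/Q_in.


W = 663.9040 kJ/kg
Q_in = 2991.0480 kJ/kg
eta = 0.2220 = 22.1964%

eta = 22.1964%


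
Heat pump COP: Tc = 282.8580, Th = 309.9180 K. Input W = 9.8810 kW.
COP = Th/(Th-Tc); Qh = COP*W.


COP = 309.9180 / 27.0600 = 11.4530
Qh = 11.4530 * 9.8810 = 113.1670 kW

COP = 11.4530, Qh = 113.1670 kW


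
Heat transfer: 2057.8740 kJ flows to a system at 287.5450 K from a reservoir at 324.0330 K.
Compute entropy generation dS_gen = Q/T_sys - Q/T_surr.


dS_sys = 2057.8740/287.5450 = 7.1567 kJ/K
dS_surr = -2057.8740/324.0330 = -6.3508 kJ/K
dS_gen = 7.1567 - 6.3508 = 0.8059 kJ/K (irreversible)

dS_gen = 0.8059 kJ/K, irreversible


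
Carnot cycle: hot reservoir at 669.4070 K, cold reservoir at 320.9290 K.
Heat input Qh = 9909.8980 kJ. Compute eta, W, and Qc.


eta = 1 - 320.9290/669.4070 = 0.5206
W = 0.5206 * 9909.8980 = 5158.8666 kJ
Qc = 9909.8980 - 5158.8666 = 4751.0314 kJ

eta = 52.0577%, W = 5158.8666 kJ, Qc = 4751.0314 kJ


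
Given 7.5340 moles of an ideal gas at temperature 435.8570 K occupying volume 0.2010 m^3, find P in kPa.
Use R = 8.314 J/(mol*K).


P = nRT/V = 7.5340 * 8.314 * 435.8570 / 0.2010
= 27301.0695 / 0.2010 = 135826.2167 Pa = 135.8262 kPa

135.8262 kPa


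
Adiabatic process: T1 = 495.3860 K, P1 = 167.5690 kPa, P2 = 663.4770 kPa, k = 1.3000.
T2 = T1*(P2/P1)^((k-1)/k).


(k-1)/k = 0.2308
(P2/P1)^exp = 1.3738
T2 = 495.3860 * 1.3738 = 680.5481 K

680.5481 K


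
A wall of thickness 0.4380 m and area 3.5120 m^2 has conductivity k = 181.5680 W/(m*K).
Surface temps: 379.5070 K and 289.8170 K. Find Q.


dT = 89.6900 K
Q = 181.5680 * 3.5120 * 89.6900 / 0.4380 = 130576.1112 W

130576.1112 W


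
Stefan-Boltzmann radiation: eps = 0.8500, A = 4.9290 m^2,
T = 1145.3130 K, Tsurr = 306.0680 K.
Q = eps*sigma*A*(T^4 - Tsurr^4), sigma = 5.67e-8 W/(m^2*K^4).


T^4 = 1.7207e+12
Tsurr^4 = 8.7755e+09
Q = 0.8500 * 5.67e-8 * 4.9290 * 1.7119e+12 = 406665.1631 W

406665.1631 W


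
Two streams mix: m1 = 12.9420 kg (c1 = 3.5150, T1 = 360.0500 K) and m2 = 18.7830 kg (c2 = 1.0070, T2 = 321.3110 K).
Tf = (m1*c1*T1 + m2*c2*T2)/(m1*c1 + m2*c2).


num = 22456.5122
den = 64.4056
Tf = 348.6732 K

348.6732 K


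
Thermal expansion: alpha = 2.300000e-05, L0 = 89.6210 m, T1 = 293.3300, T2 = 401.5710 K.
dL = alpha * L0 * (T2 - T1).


dT = 108.2410 K
dL = 2.300000e-05 * 89.6210 * 108.2410 = 0.223115 m
L_final = 89.844115 m

dL = 0.223115 m


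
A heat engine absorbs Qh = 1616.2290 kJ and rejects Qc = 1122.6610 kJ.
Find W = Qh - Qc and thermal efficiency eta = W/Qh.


W = 1616.2290 - 1122.6610 = 493.5680 kJ
eta = 493.5680 / 1616.2290 = 0.3054 = 30.5382%

W = 493.5680 kJ, eta = 30.5382%


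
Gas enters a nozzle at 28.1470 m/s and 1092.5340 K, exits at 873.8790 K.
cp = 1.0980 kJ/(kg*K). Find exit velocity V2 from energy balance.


dT = 218.6550 K
2*cp*1000*dT = 480166.3800
V1^2 = 792.2536
V2 = sqrt(480958.6336) = 693.5118 m/s

693.5118 m/s


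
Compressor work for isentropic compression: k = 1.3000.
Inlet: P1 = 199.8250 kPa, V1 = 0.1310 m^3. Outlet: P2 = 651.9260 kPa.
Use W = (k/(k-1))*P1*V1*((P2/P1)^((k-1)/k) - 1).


(k-1)/k = 0.2308
(P2/P1)^exp = 1.3137
W = 4.3333 * 199.8250 * 0.1310 * (1.3137 - 1) = 35.5894 kJ

35.5894 kJ


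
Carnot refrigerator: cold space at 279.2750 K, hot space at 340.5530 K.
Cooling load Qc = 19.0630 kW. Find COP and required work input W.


COP = 279.2750 / 61.2780 = 4.5575
W = 19.0630 / 4.5575 = 4.1828 kW

COP = 4.5575, W = 4.1828 kW


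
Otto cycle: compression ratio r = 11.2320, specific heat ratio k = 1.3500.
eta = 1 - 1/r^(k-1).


r^(k-1) = 2.3316
eta = 1 - 1/2.3316 = 0.5711 = 57.1116%

57.1116%


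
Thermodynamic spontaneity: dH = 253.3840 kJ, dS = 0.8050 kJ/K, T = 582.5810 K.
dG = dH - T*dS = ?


T*dS = 582.5810 * 0.8050 = 468.9777 kJ
dG = 253.3840 - 468.9777 = -215.5937 kJ (spontaneous)

dG = -215.5937 kJ, spontaneous


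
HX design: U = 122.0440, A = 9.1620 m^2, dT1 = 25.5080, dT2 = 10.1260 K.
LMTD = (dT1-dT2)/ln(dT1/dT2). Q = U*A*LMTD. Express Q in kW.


LMTD = 16.6492 K
Q = 122.0440 * 9.1620 * 16.6492 = 18616.6381 W = 18.6166 kW

18.6166 kW


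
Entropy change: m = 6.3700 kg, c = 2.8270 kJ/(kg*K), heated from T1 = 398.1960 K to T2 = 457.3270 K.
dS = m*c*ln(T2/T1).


T2/T1 = 1.1485
ln(T2/T1) = 0.1385
dS = 6.3700 * 2.8270 * 0.1385 = 2.4933 kJ/K

2.4933 kJ/K


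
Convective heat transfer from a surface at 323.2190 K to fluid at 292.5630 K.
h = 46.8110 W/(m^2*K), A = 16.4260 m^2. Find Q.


dT = 30.6560 K
Q = 46.8110 * 16.4260 * 30.6560 = 23571.9345 W

23571.9345 W


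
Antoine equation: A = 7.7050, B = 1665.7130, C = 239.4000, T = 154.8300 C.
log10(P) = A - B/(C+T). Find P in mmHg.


C+T = 394.2300
B/(C+T) = 4.2252
log10(P) = 7.7050 - 4.2252 = 3.4798
P = 10^3.4798 = 3018.3426 mmHg

3018.3426 mmHg


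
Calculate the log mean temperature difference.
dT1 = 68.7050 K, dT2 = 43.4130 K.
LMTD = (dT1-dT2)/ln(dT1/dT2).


dT1/dT2 = 1.5826
ln(dT1/dT2) = 0.4591
LMTD = 25.2920 / 0.4591 = 55.0948 K

55.0948 K


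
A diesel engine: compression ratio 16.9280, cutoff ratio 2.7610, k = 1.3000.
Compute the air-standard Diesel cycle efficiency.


r^(k-1) = 2.3366
rc^k = 3.7444
eta = 0.4869 = 48.6939%

48.6939%


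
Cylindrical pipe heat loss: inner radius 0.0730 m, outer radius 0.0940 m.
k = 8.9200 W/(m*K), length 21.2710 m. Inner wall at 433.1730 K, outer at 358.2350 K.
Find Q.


dT = 74.9380 K
ln(ro/ri) = 0.2528
Q = 2*pi*8.9200*21.2710*74.9380 / 0.2528 = 353343.3720 W

353343.3720 W


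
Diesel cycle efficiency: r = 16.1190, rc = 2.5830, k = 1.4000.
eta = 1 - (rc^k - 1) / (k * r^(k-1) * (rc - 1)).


r^(k-1) = 3.0404
rc^k = 3.7755
eta = 0.5881 = 58.8095%

58.8095%


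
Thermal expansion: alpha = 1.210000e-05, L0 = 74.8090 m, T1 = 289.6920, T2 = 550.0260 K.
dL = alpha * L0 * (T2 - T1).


dT = 260.3340 K
dL = 1.210000e-05 * 74.8090 * 260.3340 = 0.235651 m
L_final = 75.044651 m

dL = 0.235651 m


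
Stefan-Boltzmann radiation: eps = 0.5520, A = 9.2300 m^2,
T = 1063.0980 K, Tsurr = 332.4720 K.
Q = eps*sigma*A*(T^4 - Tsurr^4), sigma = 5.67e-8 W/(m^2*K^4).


T^4 = 1.2773e+12
Tsurr^4 = 1.2219e+10
Q = 0.5520 * 5.67e-8 * 9.2300 * 1.2651e+12 = 365462.3263 W

365462.3263 W


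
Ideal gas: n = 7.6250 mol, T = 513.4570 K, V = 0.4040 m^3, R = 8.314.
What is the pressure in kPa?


P = nRT/V = 7.6250 * 8.314 * 513.4570 / 0.4040
= 32550.2214 / 0.4040 = 80569.8550 Pa = 80.5699 kPa

80.5699 kPa


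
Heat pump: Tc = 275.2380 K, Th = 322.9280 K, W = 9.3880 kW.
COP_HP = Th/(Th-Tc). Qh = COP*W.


COP = 322.9280 / 47.6900 = 6.7714
Qh = 6.7714 * 9.3880 = 63.5699 kW

COP = 6.7714, Qh = 63.5699 kW


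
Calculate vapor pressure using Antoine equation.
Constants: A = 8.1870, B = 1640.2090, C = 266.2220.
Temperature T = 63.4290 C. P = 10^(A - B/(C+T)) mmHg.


C+T = 329.6510
B/(C+T) = 4.9756
log10(P) = 8.1870 - 4.9756 = 3.2114
P = 10^3.2114 = 1627.0752 mmHg

1627.0752 mmHg


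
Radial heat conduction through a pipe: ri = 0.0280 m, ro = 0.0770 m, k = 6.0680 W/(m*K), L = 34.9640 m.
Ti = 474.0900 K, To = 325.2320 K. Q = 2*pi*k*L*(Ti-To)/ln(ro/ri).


dT = 148.8580 K
ln(ro/ri) = 1.0116
Q = 2*pi*6.0680*34.9640*148.8580 / 1.0116 = 196159.5785 W

196159.5785 W


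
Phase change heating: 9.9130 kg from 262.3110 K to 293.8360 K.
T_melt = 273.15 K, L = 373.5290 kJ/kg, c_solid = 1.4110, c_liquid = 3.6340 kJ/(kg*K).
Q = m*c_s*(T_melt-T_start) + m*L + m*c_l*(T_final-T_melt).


Q1 (sensible, solid) = 9.9130 * 1.4110 * 10.8390 = 151.6077 kJ
Q2 (latent) = 9.9130 * 373.5290 = 3702.7930 kJ
Q3 (sensible, liquid) = 9.9130 * 3.6340 * 20.6860 = 745.1892 kJ
Q_total = 4599.5899 kJ

4599.5899 kJ


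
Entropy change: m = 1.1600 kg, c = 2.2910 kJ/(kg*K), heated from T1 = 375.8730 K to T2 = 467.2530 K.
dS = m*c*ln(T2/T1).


T2/T1 = 1.2431
ln(T2/T1) = 0.2176
dS = 1.1600 * 2.2910 * 0.2176 = 0.5783 kJ/K

0.5783 kJ/K


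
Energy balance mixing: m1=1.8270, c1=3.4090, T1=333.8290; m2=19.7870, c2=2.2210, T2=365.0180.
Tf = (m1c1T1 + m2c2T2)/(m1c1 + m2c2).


num = 18120.5875
den = 50.1752
Tf = 361.1465 K

361.1465 K


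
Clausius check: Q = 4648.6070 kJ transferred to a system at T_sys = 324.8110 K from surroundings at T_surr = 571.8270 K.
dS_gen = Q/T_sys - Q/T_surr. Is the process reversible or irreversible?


dS_sys = 4648.6070/324.8110 = 14.3117 kJ/K
dS_surr = -4648.6070/571.8270 = -8.1294 kJ/K
dS_gen = 14.3117 - 8.1294 = 6.1823 kJ/K (irreversible)

dS_gen = 6.1823 kJ/K, irreversible


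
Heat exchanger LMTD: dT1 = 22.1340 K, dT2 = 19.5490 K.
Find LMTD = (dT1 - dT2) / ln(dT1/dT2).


dT1/dT2 = 1.1322
ln(dT1/dT2) = 0.1242
LMTD = 2.5850 / 0.1242 = 20.8148 K

20.8148 K


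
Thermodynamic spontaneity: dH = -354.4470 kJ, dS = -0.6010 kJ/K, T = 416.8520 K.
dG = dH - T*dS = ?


T*dS = 416.8520 * -0.6010 = -250.5281 kJ
dG = -354.4470 + 250.5281 = -103.9189 kJ (spontaneous)

dG = -103.9189 kJ, spontaneous


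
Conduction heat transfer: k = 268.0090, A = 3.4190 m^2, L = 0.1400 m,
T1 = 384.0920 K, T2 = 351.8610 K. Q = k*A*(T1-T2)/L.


dT = 32.2310 K
Q = 268.0090 * 3.4190 * 32.2310 / 0.1400 = 210957.1374 W

210957.1374 W


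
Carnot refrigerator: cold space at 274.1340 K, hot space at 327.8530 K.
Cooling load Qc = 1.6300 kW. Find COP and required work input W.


COP = 274.1340 / 53.7190 = 5.1031
W = 1.6300 / 5.1031 = 0.3194 kW

COP = 5.1031, W = 0.3194 kW


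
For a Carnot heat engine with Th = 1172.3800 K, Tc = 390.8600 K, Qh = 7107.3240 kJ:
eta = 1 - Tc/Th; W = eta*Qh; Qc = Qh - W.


eta = 1 - 390.8600/1172.3800 = 0.6666
W = 0.6666 * 7107.3240 = 4737.8118 kJ
Qc = 7107.3240 - 4737.8118 = 2369.5122 kJ

eta = 66.6610%, W = 4737.8118 kJ, Qc = 2369.5122 kJ


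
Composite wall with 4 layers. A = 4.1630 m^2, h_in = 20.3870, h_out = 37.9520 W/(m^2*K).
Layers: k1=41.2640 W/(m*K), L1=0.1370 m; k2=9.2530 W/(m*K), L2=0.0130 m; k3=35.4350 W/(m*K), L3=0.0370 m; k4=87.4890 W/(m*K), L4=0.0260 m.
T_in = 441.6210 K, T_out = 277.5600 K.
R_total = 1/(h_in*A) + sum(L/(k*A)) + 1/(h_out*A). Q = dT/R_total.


R_conv_in = 1/(20.3870*4.1630) = 0.0118
R_1 = 0.1370/(41.2640*4.1630) = 0.0008
R_2 = 0.0130/(9.2530*4.1630) = 0.0003
R_3 = 0.0370/(35.4350*4.1630) = 0.0003
R_4 = 0.0260/(87.4890*4.1630) = 7.1386e-05
R_conv_out = 1/(37.9520*4.1630) = 0.0063
R_total = 0.0196 K/W
Q = 164.0610 / 0.0196 = 8383.6603 W

R_total = 0.0196 K/W, Q = 8383.6603 W


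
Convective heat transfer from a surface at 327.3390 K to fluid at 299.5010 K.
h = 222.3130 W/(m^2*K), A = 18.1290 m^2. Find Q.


dT = 27.8380 K
Q = 222.3130 * 18.1290 * 27.8380 = 112195.8360 W

112195.8360 W


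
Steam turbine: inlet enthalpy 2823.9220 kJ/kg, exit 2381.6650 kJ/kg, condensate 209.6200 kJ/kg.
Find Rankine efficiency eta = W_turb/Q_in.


W = 442.2570 kJ/kg
Q_in = 2614.3020 kJ/kg
eta = 0.1692 = 16.9168%

eta = 16.9168%


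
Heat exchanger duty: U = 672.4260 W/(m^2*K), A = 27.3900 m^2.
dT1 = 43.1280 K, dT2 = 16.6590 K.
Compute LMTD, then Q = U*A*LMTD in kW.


LMTD = 27.8263 K
Q = 672.4260 * 27.3900 * 27.8263 = 512498.0962 W = 512.4981 kW

512.4981 kW


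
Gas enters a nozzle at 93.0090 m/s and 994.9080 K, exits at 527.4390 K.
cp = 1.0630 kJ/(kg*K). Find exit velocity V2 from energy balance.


dT = 467.4690 K
2*cp*1000*dT = 993839.0940
V1^2 = 8650.6741
V2 = sqrt(1002489.7681) = 1001.2441 m/s

1001.2441 m/s


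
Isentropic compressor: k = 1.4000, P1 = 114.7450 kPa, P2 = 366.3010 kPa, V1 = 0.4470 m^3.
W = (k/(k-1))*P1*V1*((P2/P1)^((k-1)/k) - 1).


(k-1)/k = 0.2857
(P2/P1)^exp = 1.3933
W = 3.5000 * 114.7450 * 0.4470 * (1.3933 - 1) = 70.5961 kJ

70.5961 kJ


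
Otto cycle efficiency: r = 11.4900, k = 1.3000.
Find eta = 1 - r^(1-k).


r^(k-1) = 2.0802
eta = 1 - 1/2.0802 = 0.5193 = 51.9267%

51.9267%


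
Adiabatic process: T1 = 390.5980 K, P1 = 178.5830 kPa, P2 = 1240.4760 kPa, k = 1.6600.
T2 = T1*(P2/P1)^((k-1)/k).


(k-1)/k = 0.3976
(P2/P1)^exp = 2.1611
T2 = 390.5980 * 2.1611 = 844.1138 K

844.1138 K


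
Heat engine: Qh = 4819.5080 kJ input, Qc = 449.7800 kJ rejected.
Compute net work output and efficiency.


W = 4819.5080 - 449.7800 = 4369.7280 kJ
eta = 4369.7280 / 4819.5080 = 0.9067 = 90.6675%

W = 4369.7280 kJ, eta = 90.6675%


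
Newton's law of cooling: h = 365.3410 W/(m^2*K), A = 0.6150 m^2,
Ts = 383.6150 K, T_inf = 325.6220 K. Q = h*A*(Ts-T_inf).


dT = 57.9930 K
Q = 365.3410 * 0.6150 * 57.9930 = 13030.1407 W

13030.1407 W


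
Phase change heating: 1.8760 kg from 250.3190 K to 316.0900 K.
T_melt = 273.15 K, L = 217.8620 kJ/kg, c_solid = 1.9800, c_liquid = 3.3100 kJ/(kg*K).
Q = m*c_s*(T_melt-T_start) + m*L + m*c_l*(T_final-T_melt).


Q1 (sensible, solid) = 1.8760 * 1.9800 * 22.8310 = 84.8053 kJ
Q2 (latent) = 1.8760 * 217.8620 = 408.7091 kJ
Q3 (sensible, liquid) = 1.8760 * 3.3100 * 42.9400 = 266.6385 kJ
Q_total = 760.1529 kJ

760.1529 kJ


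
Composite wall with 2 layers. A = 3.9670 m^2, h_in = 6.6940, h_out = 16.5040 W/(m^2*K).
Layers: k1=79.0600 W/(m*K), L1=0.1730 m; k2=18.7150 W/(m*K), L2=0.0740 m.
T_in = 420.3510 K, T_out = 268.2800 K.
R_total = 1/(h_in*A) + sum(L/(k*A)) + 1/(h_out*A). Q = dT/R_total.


R_conv_in = 1/(6.6940*3.9670) = 0.0377
R_1 = 0.1730/(79.0600*3.9670) = 0.0006
R_2 = 0.0740/(18.7150*3.9670) = 0.0010
R_conv_out = 1/(16.5040*3.9670) = 0.0153
R_total = 0.0545 K/W
Q = 152.0710 / 0.0545 = 2791.3311 W

R_total = 0.0545 K/W, Q = 2791.3311 W


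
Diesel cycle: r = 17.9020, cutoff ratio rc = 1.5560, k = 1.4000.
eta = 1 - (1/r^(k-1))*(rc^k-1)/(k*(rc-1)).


r^(k-1) = 3.1707
rc^k = 1.8570
eta = 0.6528 = 65.2767%

65.2767%


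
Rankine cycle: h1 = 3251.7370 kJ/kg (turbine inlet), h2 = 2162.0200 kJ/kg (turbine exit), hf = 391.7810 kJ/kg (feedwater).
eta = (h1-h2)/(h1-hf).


W = 1089.7170 kJ/kg
Q_in = 2859.9560 kJ/kg
eta = 0.3810 = 38.1026%

eta = 38.1026%


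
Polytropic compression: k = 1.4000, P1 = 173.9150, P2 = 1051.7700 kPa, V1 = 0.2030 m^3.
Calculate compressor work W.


(k-1)/k = 0.2857
(P2/P1)^exp = 1.6723
W = 3.5000 * 173.9150 * 0.2030 * (1.6723 - 1) = 83.0717 kJ

83.0717 kJ


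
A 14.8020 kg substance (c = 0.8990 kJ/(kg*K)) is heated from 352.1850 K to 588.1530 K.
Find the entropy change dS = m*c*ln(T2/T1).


T2/T1 = 1.6700
ln(T2/T1) = 0.5128
dS = 14.8020 * 0.8990 * 0.5128 = 6.8242 kJ/K

6.8242 kJ/K


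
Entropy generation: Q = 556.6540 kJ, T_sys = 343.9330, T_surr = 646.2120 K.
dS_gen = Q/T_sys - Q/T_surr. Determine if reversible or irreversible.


dS_sys = 556.6540/343.9330 = 1.6185 kJ/K
dS_surr = -556.6540/646.2120 = -0.8614 kJ/K
dS_gen = 1.6185 - 0.8614 = 0.7571 kJ/K (irreversible)

dS_gen = 0.7571 kJ/K, irreversible


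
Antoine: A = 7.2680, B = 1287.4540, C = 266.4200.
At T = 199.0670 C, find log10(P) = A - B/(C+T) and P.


C+T = 465.4870
B/(C+T) = 2.7658
log10(P) = 7.2680 - 2.7658 = 4.5022
P = 10^4.5022 = 31781.7932 mmHg

31781.7932 mmHg


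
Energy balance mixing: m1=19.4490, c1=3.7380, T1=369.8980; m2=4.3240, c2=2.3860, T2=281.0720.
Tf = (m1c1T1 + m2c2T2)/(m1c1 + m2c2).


num = 29791.5563
den = 83.0174
Tf = 358.8591 K

358.8591 K


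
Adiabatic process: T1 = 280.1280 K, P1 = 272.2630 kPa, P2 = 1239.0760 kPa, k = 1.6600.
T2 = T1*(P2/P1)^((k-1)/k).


(k-1)/k = 0.3976
(P2/P1)^exp = 1.8267
T2 = 280.1280 * 1.8267 = 511.6989 K

511.6989 K


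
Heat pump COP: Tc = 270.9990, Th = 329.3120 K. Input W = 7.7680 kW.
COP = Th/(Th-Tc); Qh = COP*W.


COP = 329.3120 / 58.3130 = 5.6473
Qh = 5.6473 * 7.7680 = 43.8684 kW

COP = 5.6473, Qh = 43.8684 kW


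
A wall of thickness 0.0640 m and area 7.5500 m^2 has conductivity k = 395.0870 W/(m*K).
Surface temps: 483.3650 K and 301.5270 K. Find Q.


dT = 181.8380 K
Q = 395.0870 * 7.5500 * 181.8380 / 0.0640 = 8475090.8717 W

8475090.8717 W


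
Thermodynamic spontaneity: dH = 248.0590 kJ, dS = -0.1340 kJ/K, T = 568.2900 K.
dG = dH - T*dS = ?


T*dS = 568.2900 * -0.1340 = -76.1509 kJ
dG = 248.0590 + 76.1509 = 324.2099 kJ (non-spontaneous)

dG = 324.2099 kJ, non-spontaneous


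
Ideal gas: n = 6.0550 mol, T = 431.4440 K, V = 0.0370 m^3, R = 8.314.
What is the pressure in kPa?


P = nRT/V = 6.0550 * 8.314 * 431.4440 / 0.0370
= 21719.4389 / 0.0370 = 587011.8620 Pa = 587.0119 kPa

587.0119 kPa


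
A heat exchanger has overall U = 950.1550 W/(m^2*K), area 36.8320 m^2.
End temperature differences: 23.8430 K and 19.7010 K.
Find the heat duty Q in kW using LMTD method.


LMTD = 21.7062 K
Q = 950.1550 * 36.8320 * 21.7062 = 759631.6582 W = 759.6317 kW

759.6317 kW


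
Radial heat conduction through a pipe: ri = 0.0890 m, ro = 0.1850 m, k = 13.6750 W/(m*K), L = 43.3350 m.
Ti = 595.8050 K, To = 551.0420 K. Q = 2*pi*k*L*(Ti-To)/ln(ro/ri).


dT = 44.7630 K
ln(ro/ri) = 0.7317
Q = 2*pi*13.6750*43.3350*44.7630 / 0.7317 = 227782.6215 W

227782.6215 W


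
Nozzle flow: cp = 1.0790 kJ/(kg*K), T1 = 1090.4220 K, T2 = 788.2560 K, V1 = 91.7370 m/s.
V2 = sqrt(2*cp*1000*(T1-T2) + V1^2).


dT = 302.1660 K
2*cp*1000*dT = 652074.2280
V1^2 = 8415.6772
V2 = sqrt(660489.9052) = 812.7053 m/s

812.7053 m/s


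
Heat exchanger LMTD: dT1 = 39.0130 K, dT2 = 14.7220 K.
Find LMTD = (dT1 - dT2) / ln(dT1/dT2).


dT1/dT2 = 2.6500
ln(dT1/dT2) = 0.9746
LMTD = 24.2910 / 0.9746 = 24.9253 K

24.9253 K


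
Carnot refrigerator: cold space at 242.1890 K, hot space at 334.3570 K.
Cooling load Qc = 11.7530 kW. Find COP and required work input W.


COP = 242.1890 / 92.1680 = 2.6277
W = 11.7530 / 2.6277 = 4.4727 kW

COP = 2.6277, W = 4.4727 kW


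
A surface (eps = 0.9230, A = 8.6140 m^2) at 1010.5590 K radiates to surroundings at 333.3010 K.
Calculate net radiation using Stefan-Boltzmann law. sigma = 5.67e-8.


T^4 = 1.0429e+12
Tsurr^4 = 1.2341e+10
Q = 0.9230 * 5.67e-8 * 8.6140 * 1.0306e+12 = 464586.5280 W

464586.5280 W


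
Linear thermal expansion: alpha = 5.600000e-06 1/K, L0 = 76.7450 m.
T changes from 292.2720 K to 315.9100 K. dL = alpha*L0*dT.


dT = 23.6380 K
dL = 5.600000e-06 * 76.7450 * 23.6380 = 0.010159 m
L_final = 76.755159 m

dL = 0.010159 m


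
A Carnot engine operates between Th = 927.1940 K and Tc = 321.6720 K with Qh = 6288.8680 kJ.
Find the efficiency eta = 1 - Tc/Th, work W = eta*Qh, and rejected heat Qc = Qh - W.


eta = 1 - 321.6720/927.1940 = 0.6531
W = 0.6531 * 6288.8680 = 4107.0671 kJ
Qc = 6288.8680 - 4107.0671 = 2181.8009 kJ

eta = 65.3069%, W = 4107.0671 kJ, Qc = 2181.8009 kJ


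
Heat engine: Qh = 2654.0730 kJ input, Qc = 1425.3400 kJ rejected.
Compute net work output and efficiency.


W = 2654.0730 - 1425.3400 = 1228.7330 kJ
eta = 1228.7330 / 2654.0730 = 0.4630 = 46.2961%

W = 1228.7330 kJ, eta = 46.2961%


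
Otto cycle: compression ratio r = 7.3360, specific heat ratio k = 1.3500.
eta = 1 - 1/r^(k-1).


r^(k-1) = 2.0087
eta = 1 - 1/2.0087 = 0.5022 = 50.2161%

50.2161%


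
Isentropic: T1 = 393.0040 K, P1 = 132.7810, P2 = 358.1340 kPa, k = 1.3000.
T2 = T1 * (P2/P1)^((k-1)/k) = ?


(k-1)/k = 0.2308
(P2/P1)^exp = 1.2573
T2 = 393.0040 * 1.2573 = 494.1259 K

494.1259 K


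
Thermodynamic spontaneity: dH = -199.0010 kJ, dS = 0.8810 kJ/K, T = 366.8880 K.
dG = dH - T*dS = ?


T*dS = 366.8880 * 0.8810 = 323.2283 kJ
dG = -199.0010 - 323.2283 = -522.2293 kJ (spontaneous)

dG = -522.2293 kJ, spontaneous


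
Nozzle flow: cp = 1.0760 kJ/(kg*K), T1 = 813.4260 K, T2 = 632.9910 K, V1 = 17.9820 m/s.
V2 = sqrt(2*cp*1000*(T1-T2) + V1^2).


dT = 180.4350 K
2*cp*1000*dT = 388296.1200
V1^2 = 323.3523
V2 = sqrt(388619.4723) = 623.3935 m/s

623.3935 m/s


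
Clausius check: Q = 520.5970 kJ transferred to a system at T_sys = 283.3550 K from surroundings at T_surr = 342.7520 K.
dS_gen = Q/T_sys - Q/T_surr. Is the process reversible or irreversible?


dS_sys = 520.5970/283.3550 = 1.8373 kJ/K
dS_surr = -520.5970/342.7520 = -1.5189 kJ/K
dS_gen = 1.8373 - 1.5189 = 0.3184 kJ/K (irreversible)

dS_gen = 0.3184 kJ/K, irreversible


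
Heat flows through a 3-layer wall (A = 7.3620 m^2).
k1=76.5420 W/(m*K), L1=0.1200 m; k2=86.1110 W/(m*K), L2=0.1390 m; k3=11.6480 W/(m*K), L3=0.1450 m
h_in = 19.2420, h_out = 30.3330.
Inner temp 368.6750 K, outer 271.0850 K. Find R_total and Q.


R_conv_in = 1/(19.2420*7.3620) = 0.0071
R_1 = 0.1200/(76.5420*7.3620) = 0.0002
R_2 = 0.1390/(86.1110*7.3620) = 0.0002
R_3 = 0.1450/(11.6480*7.3620) = 0.0017
R_conv_out = 1/(30.3330*7.3620) = 0.0045
R_total = 0.0137 K/W
Q = 97.5900 / 0.0137 = 7144.0337 W

R_total = 0.0137 K/W, Q = 7144.0337 W


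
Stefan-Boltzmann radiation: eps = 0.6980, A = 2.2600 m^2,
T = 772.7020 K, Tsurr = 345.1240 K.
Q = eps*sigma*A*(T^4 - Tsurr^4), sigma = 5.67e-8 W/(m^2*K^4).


T^4 = 3.5649e+11
Tsurr^4 = 1.4187e+10
Q = 0.6980 * 5.67e-8 * 2.2600 * 3.4230e+11 = 30616.6758 W

30616.6758 W


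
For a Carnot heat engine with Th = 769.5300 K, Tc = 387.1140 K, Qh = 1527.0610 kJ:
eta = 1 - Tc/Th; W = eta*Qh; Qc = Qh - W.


eta = 1 - 387.1140/769.5300 = 0.4969
W = 0.4969 * 1527.0610 = 758.8691 kJ
Qc = 1527.0610 - 758.8691 = 768.1919 kJ

eta = 49.6947%, W = 758.8691 kJ, Qc = 768.1919 kJ


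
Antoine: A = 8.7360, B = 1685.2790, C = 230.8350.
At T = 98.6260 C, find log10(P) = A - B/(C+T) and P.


C+T = 329.4610
B/(C+T) = 5.1153
log10(P) = 8.7360 - 5.1153 = 3.6207
P = 10^3.6207 = 4175.7935 mmHg

4175.7935 mmHg


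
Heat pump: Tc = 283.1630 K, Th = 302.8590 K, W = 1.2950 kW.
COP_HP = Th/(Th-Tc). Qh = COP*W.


COP = 302.8590 / 19.6960 = 15.3767
Qh = 15.3767 * 1.2950 = 19.9128 kW

COP = 15.3767, Qh = 19.9128 kW


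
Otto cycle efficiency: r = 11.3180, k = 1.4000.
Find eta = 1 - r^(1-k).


r^(k-1) = 2.6394
eta = 1 - 1/2.6394 = 0.6211 = 62.1128%

62.1128%


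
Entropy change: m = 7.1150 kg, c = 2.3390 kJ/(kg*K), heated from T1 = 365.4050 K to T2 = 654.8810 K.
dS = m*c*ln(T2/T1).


T2/T1 = 1.7922
ln(T2/T1) = 0.5834
dS = 7.1150 * 2.3390 * 0.5834 = 9.7097 kJ/K

9.7097 kJ/K


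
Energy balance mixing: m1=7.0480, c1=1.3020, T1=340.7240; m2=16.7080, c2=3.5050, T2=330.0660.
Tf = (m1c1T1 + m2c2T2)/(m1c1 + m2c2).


num = 22455.8257
den = 67.7380
Tf = 331.5098 K

331.5098 K


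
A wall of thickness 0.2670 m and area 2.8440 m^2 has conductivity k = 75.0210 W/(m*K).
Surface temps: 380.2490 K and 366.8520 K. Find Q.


dT = 13.3970 K
Q = 75.0210 * 2.8440 * 13.3970 / 0.2670 = 10705.5439 W

10705.5439 W


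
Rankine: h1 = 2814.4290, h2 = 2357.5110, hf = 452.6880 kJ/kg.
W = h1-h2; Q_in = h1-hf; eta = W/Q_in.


W = 456.9180 kJ/kg
Q_in = 2361.7410 kJ/kg
eta = 0.1935 = 19.3467%

eta = 19.3467%


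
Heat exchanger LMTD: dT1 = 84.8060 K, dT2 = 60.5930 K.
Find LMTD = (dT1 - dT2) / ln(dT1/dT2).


dT1/dT2 = 1.3996
ln(dT1/dT2) = 0.3362
LMTD = 24.2130 / 0.3362 = 72.0224 K

72.0224 K


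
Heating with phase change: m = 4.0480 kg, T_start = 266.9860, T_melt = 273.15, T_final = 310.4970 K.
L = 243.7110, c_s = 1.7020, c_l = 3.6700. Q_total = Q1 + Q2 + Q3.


Q1 (sensible, solid) = 4.0480 * 1.7020 * 6.1640 = 42.4681 kJ
Q2 (latent) = 4.0480 * 243.7110 = 986.5421 kJ
Q3 (sensible, liquid) = 4.0480 * 3.6700 * 37.3470 = 554.8330 kJ
Q_total = 1583.8432 kJ

1583.8432 kJ


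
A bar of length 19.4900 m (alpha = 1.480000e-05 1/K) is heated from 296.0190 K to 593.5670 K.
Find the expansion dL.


dT = 297.5480 K
dL = 1.480000e-05 * 19.4900 * 297.5480 = 0.085828 m
L_final = 19.575828 m

dL = 0.085828 m


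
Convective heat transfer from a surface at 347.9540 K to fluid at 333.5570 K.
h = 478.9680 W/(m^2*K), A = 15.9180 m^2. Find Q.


dT = 14.3970 K
Q = 478.9680 * 15.9180 * 14.3970 = 109765.7891 W

109765.7891 W


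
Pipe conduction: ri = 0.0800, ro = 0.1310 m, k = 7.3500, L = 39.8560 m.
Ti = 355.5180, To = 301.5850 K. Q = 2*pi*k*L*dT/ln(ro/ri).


dT = 53.9330 K
ln(ro/ri) = 0.4932
Q = 2*pi*7.3500*39.8560*53.9330 / 0.4932 = 201288.1644 W

201288.1644 W


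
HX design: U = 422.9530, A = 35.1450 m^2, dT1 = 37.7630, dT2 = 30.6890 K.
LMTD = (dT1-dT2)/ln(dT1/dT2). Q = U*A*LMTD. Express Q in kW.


LMTD = 34.1038 K
Q = 422.9530 * 35.1450 * 34.1038 = 506942.3349 W = 506.9423 kW

506.9423 kW
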